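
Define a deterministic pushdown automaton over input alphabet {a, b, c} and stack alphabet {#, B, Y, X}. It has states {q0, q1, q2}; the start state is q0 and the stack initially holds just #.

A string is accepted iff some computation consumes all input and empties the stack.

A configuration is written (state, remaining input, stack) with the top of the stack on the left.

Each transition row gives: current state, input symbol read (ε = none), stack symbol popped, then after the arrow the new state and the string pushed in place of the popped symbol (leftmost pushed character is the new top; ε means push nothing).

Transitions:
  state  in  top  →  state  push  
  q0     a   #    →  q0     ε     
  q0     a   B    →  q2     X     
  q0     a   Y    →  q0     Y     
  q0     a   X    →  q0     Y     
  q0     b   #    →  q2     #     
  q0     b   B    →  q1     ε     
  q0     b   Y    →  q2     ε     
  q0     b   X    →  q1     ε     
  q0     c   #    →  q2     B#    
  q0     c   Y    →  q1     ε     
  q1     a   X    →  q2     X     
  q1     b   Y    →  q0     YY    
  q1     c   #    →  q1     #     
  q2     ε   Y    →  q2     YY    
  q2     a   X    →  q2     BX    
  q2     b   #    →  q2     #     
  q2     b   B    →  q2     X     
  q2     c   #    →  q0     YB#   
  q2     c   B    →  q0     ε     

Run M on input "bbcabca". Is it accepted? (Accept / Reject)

(q0, bbcabca, #) ⊢ (q2, bcabca, #) ⊢ (q2, cabca, #) ⊢ (q0, abca, YB#) ⊢ (q0, bca, YB#) ⊢ (q2, ca, B#) ⊢ (q0, a, #) ⊢ (q0, ε, ε)
All input consumed and the stack is empty.

Accept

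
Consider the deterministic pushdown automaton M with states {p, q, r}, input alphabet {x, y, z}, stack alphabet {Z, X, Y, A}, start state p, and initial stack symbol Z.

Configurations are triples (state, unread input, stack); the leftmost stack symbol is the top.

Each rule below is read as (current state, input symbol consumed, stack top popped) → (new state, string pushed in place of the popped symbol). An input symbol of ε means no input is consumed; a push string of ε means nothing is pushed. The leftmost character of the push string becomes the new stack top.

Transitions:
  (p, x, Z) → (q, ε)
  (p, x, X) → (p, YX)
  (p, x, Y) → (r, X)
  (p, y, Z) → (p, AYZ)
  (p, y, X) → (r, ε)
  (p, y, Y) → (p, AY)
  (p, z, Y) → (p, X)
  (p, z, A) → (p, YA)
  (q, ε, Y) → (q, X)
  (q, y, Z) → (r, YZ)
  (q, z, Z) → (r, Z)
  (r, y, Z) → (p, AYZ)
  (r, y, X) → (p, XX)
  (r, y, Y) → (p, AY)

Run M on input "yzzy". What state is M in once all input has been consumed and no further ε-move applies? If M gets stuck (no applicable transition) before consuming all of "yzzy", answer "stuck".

r

(p, yzzy, Z) ⊢ (p, zzy, AYZ) ⊢ (p, zy, YAYZ) ⊢ (p, y, XAYZ) ⊢ (r, ε, AYZ)
All input consumed; M is in state r.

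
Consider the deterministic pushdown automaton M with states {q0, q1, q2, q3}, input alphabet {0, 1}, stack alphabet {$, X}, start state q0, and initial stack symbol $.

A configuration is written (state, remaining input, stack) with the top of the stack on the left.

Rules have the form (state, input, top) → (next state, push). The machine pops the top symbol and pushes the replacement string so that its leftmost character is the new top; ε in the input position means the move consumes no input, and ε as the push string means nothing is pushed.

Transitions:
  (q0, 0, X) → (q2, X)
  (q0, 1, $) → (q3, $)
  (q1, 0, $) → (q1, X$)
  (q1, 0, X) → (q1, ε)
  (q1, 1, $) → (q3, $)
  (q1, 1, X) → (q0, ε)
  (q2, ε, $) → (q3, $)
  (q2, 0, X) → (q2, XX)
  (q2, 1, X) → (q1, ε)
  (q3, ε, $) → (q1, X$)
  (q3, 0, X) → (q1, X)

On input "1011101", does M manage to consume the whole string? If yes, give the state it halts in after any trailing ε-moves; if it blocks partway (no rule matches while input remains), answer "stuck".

(q0, 1011101, $) ⊢ (q3, 011101, $) ⊢ (q1, 011101, X$) ⊢ (q1, 11101, $) ⊢ (q3, 1101, $) ⊢ (q1, 1101, X$) ⊢ (q0, 101, $) ⊢ (q3, 01, $) ⊢ (q1, 01, X$) ⊢ (q1, 1, $) ⊢ (q3, ε, $) ⊢ (q1, ε, X$)
All input consumed; M is in state q1.

q1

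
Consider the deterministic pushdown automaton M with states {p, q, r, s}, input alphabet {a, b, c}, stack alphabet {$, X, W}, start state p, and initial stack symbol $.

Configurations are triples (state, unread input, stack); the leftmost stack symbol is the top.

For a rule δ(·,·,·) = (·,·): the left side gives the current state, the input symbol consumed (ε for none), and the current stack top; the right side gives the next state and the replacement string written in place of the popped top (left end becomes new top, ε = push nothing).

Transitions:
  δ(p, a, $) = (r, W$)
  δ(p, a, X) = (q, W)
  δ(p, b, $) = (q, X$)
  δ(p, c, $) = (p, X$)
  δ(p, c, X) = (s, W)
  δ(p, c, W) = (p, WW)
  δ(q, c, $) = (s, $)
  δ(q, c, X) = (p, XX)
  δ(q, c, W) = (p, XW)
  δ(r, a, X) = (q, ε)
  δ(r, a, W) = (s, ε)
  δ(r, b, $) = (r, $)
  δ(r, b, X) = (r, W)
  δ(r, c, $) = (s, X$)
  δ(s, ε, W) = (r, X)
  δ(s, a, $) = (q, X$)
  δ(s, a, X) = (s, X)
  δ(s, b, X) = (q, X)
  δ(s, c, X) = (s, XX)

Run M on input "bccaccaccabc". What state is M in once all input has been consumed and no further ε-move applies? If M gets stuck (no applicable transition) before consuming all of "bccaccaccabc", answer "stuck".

(p, bccaccaccabc, $)
  read b, top $: go to q, push X$ → (q, ccaccaccabc, X$)
  read c, top X: go to p, push XX → (p, caccaccabc, XX$)
  read c, top X: go to s, push W → (s, accaccabc, WX$)
  ε-move, top W: go to r, push X → (r, accaccabc, XX$)
  read a, top X: go to q, push ε → (q, ccaccabc, X$)
  read c, top X: go to p, push XX → (p, caccabc, XX$)
  read c, top X: go to s, push W → (s, accabc, WX$)
  ε-move, top W: go to r, push X → (r, accabc, XX$)
  read a, top X: go to q, push ε → (q, ccabc, X$)
  read c, top X: go to p, push XX → (p, cabc, XX$)
  read c, top X: go to s, push W → (s, abc, WX$)
  ε-move, top W: go to r, push X → (r, abc, XX$)
  read a, top X: go to q, push ε → (q, bc, X$)
No transition for (q, b, top X); M blocks with input bc remaining.

stuck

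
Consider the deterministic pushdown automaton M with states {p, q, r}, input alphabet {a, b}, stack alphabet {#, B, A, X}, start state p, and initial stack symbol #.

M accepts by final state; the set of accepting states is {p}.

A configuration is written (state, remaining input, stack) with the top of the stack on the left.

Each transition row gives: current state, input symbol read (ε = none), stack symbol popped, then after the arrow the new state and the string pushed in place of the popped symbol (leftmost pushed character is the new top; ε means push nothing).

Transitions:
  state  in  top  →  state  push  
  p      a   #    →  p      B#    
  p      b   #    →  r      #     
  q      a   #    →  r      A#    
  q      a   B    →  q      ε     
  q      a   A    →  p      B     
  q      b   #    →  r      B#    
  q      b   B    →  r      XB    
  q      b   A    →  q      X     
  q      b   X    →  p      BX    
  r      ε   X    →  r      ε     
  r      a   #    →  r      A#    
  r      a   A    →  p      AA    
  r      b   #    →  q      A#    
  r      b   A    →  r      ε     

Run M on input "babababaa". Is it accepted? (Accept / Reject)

Accept

(p, babababaa, #)
  read b, top #: go to r, push # → (r, abababaa, #)
  read a, top #: go to r, push A# → (r, bababaa, A#)
  read b, top A: go to r, push ε → (r, ababaa, #)
  read a, top #: go to r, push A# → (r, babaa, A#)
  read b, top A: go to r, push ε → (r, abaa, #)
  read a, top #: go to r, push A# → (r, baa, A#)
  read b, top A: go to r, push ε → (r, aa, #)
  read a, top #: go to r, push A# → (r, a, A#)
  read a, top A: go to p, push AA → (p, ε, AA#)
All input consumed; state p ∈ F.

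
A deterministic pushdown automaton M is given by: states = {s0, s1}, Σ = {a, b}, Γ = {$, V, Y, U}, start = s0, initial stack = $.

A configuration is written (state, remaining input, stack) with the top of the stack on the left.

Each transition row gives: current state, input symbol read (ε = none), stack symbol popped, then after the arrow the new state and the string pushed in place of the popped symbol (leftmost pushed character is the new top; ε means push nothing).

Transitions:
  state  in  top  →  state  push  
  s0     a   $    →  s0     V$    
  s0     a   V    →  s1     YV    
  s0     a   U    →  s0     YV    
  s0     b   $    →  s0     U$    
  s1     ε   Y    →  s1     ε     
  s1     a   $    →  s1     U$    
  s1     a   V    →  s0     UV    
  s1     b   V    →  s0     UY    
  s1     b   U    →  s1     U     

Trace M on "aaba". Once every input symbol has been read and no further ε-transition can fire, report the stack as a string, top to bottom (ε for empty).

YVY$

(s0, aaba, $)
  read a, top $: go to s0, push V$ → (s0, aba, V$)
  read a, top V: go to s1, push YV → (s1, ba, YV$)
  ε-move, top Y: go to s1, push ε → (s1, ba, V$)
  read b, top V: go to s0, push UY → (s0, a, UY$)
  read a, top U: go to s0, push YV → (s0, ε, YVY$)
All input consumed in state s0 with stack YVY$.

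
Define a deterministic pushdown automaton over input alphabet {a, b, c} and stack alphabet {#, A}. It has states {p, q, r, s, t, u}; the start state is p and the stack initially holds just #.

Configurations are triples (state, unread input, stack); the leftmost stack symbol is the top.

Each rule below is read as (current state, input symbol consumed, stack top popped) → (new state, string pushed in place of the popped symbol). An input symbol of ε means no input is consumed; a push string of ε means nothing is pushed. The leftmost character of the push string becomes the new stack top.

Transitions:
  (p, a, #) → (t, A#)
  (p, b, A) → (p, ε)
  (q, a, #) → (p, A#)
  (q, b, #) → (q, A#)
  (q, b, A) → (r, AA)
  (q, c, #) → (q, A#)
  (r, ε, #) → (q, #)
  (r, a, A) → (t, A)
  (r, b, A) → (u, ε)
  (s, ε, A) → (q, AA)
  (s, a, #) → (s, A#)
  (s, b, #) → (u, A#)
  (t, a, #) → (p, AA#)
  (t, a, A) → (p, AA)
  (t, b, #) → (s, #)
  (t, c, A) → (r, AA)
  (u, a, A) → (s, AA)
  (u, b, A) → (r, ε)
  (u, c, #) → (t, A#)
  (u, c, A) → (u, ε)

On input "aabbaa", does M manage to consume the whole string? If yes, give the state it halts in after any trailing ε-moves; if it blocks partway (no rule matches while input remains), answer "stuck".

(p, aabbaa, #)
  read a, top #: go to t, push A# → (t, abbaa, A#)
  read a, top A: go to p, push AA → (p, bbaa, AA#)
  read b, top A: go to p, push ε → (p, baa, A#)
  read b, top A: go to p, push ε → (p, aa, #)
  read a, top #: go to t, push A# → (t, a, A#)
  read a, top A: go to p, push AA → (p, ε, AA#)
All input consumed; M is in state p.

p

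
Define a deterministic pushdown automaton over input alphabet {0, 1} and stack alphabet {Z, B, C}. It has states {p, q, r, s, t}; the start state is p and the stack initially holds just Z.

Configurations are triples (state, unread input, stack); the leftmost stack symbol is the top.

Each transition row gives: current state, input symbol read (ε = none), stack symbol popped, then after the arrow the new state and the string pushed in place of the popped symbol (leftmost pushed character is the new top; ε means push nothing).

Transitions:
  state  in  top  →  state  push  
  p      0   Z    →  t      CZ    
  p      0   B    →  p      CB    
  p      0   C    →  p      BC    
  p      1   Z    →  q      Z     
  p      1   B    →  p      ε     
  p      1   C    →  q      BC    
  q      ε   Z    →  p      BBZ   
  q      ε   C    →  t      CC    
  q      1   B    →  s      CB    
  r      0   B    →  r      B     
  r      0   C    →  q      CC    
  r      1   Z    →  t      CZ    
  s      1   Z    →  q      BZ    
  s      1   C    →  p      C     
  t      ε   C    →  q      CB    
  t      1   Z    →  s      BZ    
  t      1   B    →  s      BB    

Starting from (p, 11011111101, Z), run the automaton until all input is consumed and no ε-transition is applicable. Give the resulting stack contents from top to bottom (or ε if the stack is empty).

CBCBCBZ

(p, 11011111101, Z) ⊢ (q, 1011111101, Z) ⊢ (p, 1011111101, BBZ) ⊢ (p, 011111101, BZ) ⊢ (p, 11111101, CBZ) ⊢ (q, 1111101, BCBZ) ⊢ (s, 111101, CBCBZ) ⊢ (p, 11101, CBCBZ) ⊢ (q, 1101, BCBCBZ) ⊢ (s, 101, CBCBCBZ) ⊢ (p, 01, CBCBCBZ) ⊢ (p, 1, BCBCBCBZ) ⊢ (p, ε, CBCBCBZ)
All input consumed in state p with stack CBCBCBZ.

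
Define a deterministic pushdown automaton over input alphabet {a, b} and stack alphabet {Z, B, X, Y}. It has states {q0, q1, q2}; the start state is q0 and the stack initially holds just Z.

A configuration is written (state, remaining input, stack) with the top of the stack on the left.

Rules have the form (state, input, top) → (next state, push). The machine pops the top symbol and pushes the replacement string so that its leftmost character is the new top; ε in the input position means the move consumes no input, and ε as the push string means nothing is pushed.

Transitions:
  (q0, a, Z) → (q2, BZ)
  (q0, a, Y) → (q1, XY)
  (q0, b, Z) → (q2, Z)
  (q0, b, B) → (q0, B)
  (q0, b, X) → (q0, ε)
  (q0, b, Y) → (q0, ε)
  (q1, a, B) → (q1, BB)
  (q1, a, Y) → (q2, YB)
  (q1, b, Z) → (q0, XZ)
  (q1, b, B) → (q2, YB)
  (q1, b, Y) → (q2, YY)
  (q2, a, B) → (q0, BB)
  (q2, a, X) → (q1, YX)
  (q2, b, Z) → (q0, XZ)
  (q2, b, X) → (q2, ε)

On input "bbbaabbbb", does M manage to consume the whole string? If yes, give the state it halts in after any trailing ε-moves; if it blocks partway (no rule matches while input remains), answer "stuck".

q0

(q0, bbbaabbbb, Z)
  read b, top Z: go to q2, push Z → (q2, bbaabbbb, Z)
  read b, top Z: go to q0, push XZ → (q0, baabbbb, XZ)
  read b, top X: go to q0, push ε → (q0, aabbbb, Z)
  read a, top Z: go to q2, push BZ → (q2, abbbb, BZ)
  read a, top B: go to q0, push BB → (q0, bbbb, BBZ)
  read b, top B: go to q0, push B → (q0, bbb, BBZ)
  read b, top B: go to q0, push B → (q0, bb, BBZ)
  read b, top B: go to q0, push B → (q0, b, BBZ)
  read b, top B: go to q0, push B → (q0, ε, BBZ)
All input consumed; M is in state q0.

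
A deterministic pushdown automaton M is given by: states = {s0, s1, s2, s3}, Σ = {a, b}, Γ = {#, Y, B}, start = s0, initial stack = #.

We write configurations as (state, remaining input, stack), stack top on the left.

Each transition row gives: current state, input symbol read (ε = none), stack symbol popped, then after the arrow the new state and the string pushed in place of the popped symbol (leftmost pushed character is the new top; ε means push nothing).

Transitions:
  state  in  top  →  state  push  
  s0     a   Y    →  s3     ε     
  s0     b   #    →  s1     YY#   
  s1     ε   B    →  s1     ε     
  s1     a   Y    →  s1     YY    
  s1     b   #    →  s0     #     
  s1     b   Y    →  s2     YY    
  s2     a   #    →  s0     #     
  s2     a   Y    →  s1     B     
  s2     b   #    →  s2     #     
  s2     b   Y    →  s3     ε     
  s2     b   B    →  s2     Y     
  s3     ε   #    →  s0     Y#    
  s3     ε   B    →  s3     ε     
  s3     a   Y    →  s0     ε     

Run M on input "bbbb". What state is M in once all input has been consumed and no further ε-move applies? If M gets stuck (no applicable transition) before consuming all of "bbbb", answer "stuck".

stuck

(s0, bbbb, #)
  read b, top #: go to s1, push YY# → (s1, bbb, YY#)
  read b, top Y: go to s2, push YY → (s2, bb, YYY#)
  read b, top Y: go to s3, push ε → (s3, b, YY#)
No transition for (s3, b, top Y); M blocks with input b remaining.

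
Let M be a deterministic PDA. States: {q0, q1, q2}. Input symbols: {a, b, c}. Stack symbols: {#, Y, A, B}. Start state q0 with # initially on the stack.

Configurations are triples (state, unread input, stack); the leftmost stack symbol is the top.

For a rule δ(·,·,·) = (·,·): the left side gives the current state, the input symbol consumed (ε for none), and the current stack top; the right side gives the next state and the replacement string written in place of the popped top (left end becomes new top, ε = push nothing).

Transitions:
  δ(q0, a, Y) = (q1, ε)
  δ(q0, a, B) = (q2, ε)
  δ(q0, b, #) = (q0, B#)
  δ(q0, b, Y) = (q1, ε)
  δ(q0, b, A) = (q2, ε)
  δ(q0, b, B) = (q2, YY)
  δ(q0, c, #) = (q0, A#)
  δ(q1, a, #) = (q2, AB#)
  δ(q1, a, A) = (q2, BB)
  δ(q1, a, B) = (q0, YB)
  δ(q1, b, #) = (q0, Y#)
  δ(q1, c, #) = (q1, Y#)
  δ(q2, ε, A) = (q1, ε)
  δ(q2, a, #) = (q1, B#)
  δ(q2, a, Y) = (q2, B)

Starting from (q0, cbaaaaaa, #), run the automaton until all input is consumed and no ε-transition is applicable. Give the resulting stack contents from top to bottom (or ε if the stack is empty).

YB#

(q0, cbaaaaaa, #)
  read c, top #: go to q0, push A# → (q0, baaaaaa, A#)
  read b, top A: go to q2, push ε → (q2, aaaaaa, #)
  read a, top #: go to q1, push B# → (q1, aaaaa, B#)
  read a, top B: go to q0, push YB → (q0, aaaa, YB#)
  read a, top Y: go to q1, push ε → (q1, aaa, B#)
  read a, top B: go to q0, push YB → (q0, aa, YB#)
  read a, top Y: go to q1, push ε → (q1, a, B#)
  read a, top B: go to q0, push YB → (q0, ε, YB#)
All input consumed in state q0 with stack YB#.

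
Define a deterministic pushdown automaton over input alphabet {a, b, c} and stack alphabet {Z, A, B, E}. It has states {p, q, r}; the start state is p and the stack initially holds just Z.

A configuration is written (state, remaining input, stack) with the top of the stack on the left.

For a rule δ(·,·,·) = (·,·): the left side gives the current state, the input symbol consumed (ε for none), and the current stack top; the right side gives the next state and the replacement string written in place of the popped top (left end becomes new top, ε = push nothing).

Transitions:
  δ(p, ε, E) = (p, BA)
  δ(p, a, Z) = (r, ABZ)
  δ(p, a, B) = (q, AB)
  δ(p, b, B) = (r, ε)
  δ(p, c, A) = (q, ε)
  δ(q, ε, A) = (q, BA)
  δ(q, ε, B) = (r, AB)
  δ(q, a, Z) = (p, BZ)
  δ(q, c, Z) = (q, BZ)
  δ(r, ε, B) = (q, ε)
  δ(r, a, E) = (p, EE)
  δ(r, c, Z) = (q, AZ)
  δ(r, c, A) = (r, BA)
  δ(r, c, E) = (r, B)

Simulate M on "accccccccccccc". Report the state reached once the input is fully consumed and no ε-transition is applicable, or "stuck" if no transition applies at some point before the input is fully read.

(p, accccccccccccc, Z) ⊢ (r, ccccccccccccc, ABZ) ⊢ (r, cccccccccccc, BABZ) ⊢ (q, cccccccccccc, ABZ) ⊢ (q, cccccccccccc, BABZ) ⊢ (r, cccccccccccc, ABABZ) ⊢ (r, ccccccccccc, BABABZ) ⊢ (q, ccccccccccc, ABABZ) ⊢ (q, ccccccccccc, BABABZ) ⊢ (r, ccccccccccc, ABABABZ) ⊢ (r, cccccccccc, BABABABZ) ⊢ (q, cccccccccc, ABABABZ) ⊢ (q, cccccccccc, BABABABZ) ⊢ (r, cccccccccc, ABABABABZ) ⊢ (r, ccccccccc, BABABABABZ) ⊢ (q, ccccccccc, ABABABABZ) ⊢ (q, ccccccccc, BABABABABZ) ⊢ (r, ccccccccc, ABABABABABZ) ⊢ (r, cccccccc, BABABABABABZ) ⊢ (q, cccccccc, ABABABABABZ) ⊢ (q, cccccccc, BABABABABABZ) ⊢ (r, cccccccc, ABABABABABABZ) ⊢ (r, ccccccc, BABABABABABABZ) ⊢ (q, ccccccc, ABABABABABABZ) ⊢ (q, ccccccc, BABABABABABABZ) ⊢ (r, ccccccc, ABABABABABABABZ) ⊢ (r, cccccc, BABABABABABABABZ) ⊢ (q, cccccc, ABABABABABABABZ) ⊢ (q, cccccc, BABABABABABABABZ) ⊢ (r, cccccc, ABABABABABABABABZ) ⊢ (r, ccccc, BABABABABABABABABZ) ⊢ (q, ccccc, ABABABABABABABABZ) ⊢ (q, ccccc, BABABABABABABABABZ) ⊢ (r, ccccc, ABABABABABABABABABZ) ⊢ (r, cccc, BABABABABABABABABABZ) ⊢ (q, cccc, ABABABABABABABABABZ) ⊢ (q, cccc, BABABABABABABABABABZ) ⊢ (r, cccc, ABABABABABABABABABABZ) ⊢ (r, ccc, BABABABABABABABABABABZ) ⊢ (q, ccc, ABABABABABABABABABABZ) ⊢ (q, ccc, BABABABABABABABABABABZ) ⊢ (r, ccc, ABABABABABABABABABABABZ) ⊢ (r, cc, BABABABABABABABABABABABZ) ⊢ (q, cc, ABABABABABABABABABABABZ) ⊢ (q, cc, BABABABABABABABABABABABZ) ⊢ (r, cc, ABABABABABABABABABABABABZ) ⊢ (r, c, BABABABABABABABABABABABABZ) ⊢ (q, c, ABABABABABABABABABABABABZ) ⊢ (q, c, BABABABABABABABABABABABABZ) ⊢ (r, c, ABABABABABABABABABABABABABZ) ⊢ (r, ε, BABABABABABABABABABABABABABZ) ⊢ (q, ε, ABABABABABABABABABABABABABZ) ⊢ (q, ε, BABABABABABABABABABABABABABZ) ⊢ (r, ε, ABABABABABABABABABABABABABABZ)
All input consumed; M is in state r.

r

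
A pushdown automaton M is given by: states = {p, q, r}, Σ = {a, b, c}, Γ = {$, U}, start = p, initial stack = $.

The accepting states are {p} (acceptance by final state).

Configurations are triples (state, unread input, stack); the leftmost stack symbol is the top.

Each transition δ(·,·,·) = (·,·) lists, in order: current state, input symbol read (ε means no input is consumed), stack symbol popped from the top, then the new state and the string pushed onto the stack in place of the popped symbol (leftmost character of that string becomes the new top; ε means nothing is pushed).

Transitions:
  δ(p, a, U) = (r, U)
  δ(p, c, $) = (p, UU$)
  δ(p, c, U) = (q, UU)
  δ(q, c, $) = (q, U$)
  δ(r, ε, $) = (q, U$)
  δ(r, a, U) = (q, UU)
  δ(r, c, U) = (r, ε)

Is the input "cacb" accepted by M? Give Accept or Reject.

Reject

No computation consumes all input and reaches a final state.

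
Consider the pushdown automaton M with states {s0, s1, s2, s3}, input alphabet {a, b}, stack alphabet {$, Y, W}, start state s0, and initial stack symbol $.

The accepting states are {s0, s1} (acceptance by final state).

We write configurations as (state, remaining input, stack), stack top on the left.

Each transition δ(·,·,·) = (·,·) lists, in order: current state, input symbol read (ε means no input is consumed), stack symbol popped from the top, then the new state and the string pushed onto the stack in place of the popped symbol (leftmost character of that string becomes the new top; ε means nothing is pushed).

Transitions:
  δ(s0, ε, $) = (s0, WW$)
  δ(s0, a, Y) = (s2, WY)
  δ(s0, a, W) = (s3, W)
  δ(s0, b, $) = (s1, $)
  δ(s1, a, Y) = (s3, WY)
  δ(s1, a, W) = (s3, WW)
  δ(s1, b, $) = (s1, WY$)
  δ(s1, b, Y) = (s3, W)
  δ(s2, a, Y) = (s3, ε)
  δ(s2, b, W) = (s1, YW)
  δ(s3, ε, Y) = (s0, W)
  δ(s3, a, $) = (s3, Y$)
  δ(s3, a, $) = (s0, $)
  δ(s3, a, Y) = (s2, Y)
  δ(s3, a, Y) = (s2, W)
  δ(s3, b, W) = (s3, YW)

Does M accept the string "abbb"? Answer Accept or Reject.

Reject

No computation consumes all input and reaches a final state.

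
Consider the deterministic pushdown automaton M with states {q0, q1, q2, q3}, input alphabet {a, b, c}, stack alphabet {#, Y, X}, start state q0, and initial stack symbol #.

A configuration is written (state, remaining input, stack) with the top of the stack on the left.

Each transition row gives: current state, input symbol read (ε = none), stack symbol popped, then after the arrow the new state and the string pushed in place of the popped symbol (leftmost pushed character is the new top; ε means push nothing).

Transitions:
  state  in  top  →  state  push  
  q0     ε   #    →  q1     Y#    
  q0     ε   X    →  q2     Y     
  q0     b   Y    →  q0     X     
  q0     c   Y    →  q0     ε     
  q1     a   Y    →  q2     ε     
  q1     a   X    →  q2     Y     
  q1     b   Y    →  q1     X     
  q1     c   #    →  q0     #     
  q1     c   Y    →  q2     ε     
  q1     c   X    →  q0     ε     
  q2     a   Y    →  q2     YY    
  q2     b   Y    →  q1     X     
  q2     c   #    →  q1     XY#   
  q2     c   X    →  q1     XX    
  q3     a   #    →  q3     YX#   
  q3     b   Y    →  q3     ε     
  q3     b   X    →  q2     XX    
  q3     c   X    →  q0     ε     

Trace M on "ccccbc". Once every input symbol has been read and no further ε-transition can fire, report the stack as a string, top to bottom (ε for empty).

(q0, ccccbc, #)
  ε-move, top #: go to q1, push Y# → (q1, ccccbc, Y#)
  read c, top Y: go to q2, push ε → (q2, cccbc, #)
  read c, top #: go to q1, push XY# → (q1, ccbc, XY#)
  read c, top X: go to q0, push ε → (q0, cbc, Y#)
  read c, top Y: go to q0, push ε → (q0, bc, #)
  ε-move, top #: go to q1, push Y# → (q1, bc, Y#)
  read b, top Y: go to q1, push X → (q1, c, X#)
  read c, top X: go to q0, push ε → (q0, ε, #)
  ε-move, top #: go to q1, push Y# → (q1, ε, Y#)
All input consumed in state q1 with stack Y#.

Y#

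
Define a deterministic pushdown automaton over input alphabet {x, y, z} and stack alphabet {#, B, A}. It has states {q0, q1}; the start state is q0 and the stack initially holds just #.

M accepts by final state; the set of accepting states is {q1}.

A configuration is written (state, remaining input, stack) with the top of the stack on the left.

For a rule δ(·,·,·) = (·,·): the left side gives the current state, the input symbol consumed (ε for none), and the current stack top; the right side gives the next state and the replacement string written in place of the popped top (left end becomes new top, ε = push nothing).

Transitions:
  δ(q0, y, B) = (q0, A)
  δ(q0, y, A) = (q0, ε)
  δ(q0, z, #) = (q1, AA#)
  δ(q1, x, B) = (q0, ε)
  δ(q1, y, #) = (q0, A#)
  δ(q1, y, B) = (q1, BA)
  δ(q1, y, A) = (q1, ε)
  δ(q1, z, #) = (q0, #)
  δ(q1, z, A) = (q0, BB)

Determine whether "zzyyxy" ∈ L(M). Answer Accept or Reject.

Reject

(q0, zzyyxy, #)
  read z, top #: go to q1, push AA# → (q1, zyyxy, AA#)
  read z, top A: go to q0, push BB → (q0, yyxy, BBA#)
  read y, top B: go to q0, push A → (q0, yxy, ABA#)
  read y, top A: go to q0, push ε → (q0, xy, BA#)
No transition applies at (q0, xy, BA#); input not fully consumed.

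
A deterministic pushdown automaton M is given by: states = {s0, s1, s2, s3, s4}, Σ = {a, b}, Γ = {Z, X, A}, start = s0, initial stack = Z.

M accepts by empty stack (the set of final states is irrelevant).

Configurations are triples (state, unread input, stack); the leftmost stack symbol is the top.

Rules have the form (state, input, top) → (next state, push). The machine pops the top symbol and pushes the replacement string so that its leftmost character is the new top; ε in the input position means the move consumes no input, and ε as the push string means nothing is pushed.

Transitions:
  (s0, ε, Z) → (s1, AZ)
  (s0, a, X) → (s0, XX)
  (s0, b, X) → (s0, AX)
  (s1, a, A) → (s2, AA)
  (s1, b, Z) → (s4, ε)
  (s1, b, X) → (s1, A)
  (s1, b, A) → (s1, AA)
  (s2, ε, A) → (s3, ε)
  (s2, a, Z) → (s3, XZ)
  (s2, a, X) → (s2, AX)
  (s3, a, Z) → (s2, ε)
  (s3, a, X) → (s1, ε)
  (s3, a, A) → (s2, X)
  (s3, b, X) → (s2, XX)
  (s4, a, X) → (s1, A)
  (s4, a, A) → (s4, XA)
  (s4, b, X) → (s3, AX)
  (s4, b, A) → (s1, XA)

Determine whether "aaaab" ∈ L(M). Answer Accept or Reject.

(s0, aaaab, Z)
  ε-move, top Z: go to s1, push AZ → (s1, aaaab, AZ)
  read a, top A: go to s2, push AA → (s2, aaab, AAZ)
  ε-move, top A: go to s3, push ε → (s3, aaab, AZ)
  read a, top A: go to s2, push X → (s2, aab, XZ)
  read a, top X: go to s2, push AX → (s2, ab, AXZ)
  ε-move, top A: go to s3, push ε → (s3, ab, XZ)
  read a, top X: go to s1, push ε → (s1, b, Z)
  read b, top Z: go to s4, push ε → (s4, ε, ε)
All input consumed and the stack is empty.

Accept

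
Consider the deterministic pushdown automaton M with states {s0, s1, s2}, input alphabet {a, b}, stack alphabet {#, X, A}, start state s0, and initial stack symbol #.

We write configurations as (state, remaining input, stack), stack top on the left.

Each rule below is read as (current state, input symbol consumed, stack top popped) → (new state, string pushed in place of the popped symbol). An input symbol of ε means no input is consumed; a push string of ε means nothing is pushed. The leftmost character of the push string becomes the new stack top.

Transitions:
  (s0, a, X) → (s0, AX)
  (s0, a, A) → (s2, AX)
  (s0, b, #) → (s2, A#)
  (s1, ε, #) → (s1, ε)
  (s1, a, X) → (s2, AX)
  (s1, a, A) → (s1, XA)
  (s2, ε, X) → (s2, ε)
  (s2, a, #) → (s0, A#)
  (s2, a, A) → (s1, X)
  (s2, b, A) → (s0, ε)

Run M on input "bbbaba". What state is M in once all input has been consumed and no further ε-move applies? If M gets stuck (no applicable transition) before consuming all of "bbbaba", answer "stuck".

stuck

(s0, bbbaba, #)
  read b, top #: go to s2, push A# → (s2, bbaba, A#)
  read b, top A: go to s0, push ε → (s0, baba, #)
  read b, top #: go to s2, push A# → (s2, aba, A#)
  read a, top A: go to s1, push X → (s1, ba, X#)
No transition for (s1, b, top X); M blocks with input ba remaining.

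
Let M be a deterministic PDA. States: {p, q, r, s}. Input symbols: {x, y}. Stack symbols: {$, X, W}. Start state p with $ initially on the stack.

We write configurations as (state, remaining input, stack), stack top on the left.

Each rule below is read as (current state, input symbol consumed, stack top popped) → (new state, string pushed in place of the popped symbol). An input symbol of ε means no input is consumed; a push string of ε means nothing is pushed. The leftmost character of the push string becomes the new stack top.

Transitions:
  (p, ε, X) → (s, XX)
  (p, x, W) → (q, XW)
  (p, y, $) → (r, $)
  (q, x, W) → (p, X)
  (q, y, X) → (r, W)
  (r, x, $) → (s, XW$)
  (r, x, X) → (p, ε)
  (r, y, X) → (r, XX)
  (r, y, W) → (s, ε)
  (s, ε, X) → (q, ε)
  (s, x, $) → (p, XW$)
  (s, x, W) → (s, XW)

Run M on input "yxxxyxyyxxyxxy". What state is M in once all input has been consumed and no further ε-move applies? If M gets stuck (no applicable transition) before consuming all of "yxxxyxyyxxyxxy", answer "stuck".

stuck

(p, yxxxyxyyxxyxxy, $)
  read y, top $: go to r, push $ → (r, xxxyxyyxxyxxy, $)
  read x, top $: go to s, push XW$ → (s, xxyxyyxxyxxy, XW$)
  ε-move, top X: go to q, push ε → (q, xxyxyyxxyxxy, W$)
  read x, top W: go to p, push X → (p, xyxyyxxyxxy, X$)
  ε-move, top X: go to s, push XX → (s, xyxyyxxyxxy, XX$)
  ε-move, top X: go to q, push ε → (q, xyxyyxxyxxy, X$)
No transition for (q, x, top X); M blocks with input xyxyyxxyxxy remaining.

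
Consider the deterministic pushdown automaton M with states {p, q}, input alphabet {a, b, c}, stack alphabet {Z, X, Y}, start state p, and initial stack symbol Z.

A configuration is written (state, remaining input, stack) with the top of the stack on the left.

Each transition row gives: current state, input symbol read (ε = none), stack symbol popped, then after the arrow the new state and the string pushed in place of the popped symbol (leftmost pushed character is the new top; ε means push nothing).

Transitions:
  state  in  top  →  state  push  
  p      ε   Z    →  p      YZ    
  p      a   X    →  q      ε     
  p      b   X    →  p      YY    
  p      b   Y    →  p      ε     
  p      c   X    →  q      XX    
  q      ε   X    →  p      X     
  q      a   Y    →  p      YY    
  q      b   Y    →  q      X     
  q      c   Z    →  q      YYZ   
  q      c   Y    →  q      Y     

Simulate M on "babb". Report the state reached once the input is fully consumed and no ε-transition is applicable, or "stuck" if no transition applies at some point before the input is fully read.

(p, babb, Z)
  ε-move, top Z: go to p, push YZ → (p, babb, YZ)
  read b, top Y: go to p, push ε → (p, abb, Z)
  ε-move, top Z: go to p, push YZ → (p, abb, YZ)
No transition for (p, a, top Y); M blocks with input abb remaining.

stuck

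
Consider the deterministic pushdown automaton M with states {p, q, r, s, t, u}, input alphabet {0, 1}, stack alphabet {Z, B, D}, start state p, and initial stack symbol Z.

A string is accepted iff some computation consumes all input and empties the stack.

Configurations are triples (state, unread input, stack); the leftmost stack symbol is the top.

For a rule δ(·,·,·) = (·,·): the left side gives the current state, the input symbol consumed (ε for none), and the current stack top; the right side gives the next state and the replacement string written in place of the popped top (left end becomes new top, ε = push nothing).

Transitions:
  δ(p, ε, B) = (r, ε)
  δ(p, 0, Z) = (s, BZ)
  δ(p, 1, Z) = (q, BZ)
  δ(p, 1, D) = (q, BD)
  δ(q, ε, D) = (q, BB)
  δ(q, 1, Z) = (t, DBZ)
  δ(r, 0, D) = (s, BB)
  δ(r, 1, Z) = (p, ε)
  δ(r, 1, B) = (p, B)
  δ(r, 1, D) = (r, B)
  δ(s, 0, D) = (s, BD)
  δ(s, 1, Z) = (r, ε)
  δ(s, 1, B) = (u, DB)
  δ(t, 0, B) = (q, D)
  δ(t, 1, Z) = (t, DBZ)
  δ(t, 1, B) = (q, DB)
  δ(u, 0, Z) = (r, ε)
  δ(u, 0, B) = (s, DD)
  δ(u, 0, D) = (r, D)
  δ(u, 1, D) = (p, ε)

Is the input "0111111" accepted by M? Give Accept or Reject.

Reject

(p, 0111111, Z)
  read 0, top Z: go to s, push BZ → (s, 111111, BZ)
  read 1, top B: go to u, push DB → (u, 11111, DBZ)
  read 1, top D: go to p, push ε → (p, 1111, BZ)
  ε-move, top B: go to r, push ε → (r, 1111, Z)
  read 1, top Z: go to p, push ε → (p, 111, ε)
No transition applies at (p, 111, ε); input not fully consumed.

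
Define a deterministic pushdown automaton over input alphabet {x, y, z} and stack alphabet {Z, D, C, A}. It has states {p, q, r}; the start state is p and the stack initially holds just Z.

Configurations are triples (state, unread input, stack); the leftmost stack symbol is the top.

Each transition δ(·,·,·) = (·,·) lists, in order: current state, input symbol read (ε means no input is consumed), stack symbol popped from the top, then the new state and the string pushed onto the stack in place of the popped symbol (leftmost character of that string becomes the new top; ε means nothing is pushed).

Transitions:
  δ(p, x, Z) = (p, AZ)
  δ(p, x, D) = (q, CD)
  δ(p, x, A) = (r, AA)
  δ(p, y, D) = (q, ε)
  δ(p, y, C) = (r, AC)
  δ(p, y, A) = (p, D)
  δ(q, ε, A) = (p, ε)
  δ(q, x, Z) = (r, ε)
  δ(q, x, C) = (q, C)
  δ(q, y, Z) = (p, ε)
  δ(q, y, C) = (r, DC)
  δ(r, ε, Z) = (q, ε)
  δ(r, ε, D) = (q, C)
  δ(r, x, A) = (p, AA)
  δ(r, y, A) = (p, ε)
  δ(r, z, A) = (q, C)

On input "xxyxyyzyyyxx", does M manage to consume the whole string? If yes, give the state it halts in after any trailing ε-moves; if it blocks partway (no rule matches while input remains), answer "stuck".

stuck

(p, xxyxyyzyyyxx, Z) ⊢ (p, xyxyyzyyyxx, AZ) ⊢ (r, yxyyzyyyxx, AAZ) ⊢ (p, xyyzyyyxx, AZ) ⊢ (r, yyzyyyxx, AAZ) ⊢ (p, yzyyyxx, AZ) ⊢ (p, zyyyxx, DZ)
No transition for (p, z, top D); M blocks with input zyyyxx remaining.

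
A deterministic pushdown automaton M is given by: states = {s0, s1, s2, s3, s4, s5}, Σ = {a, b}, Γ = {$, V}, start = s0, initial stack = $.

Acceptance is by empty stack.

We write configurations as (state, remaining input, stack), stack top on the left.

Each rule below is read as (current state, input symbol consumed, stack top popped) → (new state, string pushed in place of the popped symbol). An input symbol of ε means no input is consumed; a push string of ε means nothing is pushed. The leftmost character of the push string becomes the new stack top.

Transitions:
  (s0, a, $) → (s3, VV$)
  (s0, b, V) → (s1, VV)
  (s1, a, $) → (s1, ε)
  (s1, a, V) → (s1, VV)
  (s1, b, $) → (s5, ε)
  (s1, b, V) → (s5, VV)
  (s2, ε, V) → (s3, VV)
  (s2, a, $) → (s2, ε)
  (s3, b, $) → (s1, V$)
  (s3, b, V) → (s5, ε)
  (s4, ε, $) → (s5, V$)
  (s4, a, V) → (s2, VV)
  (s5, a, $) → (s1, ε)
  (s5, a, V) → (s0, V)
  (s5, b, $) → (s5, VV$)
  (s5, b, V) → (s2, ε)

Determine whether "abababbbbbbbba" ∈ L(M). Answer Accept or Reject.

(s0, abababbbbbbbba, $)
  read a, top $: go to s3, push VV$ → (s3, bababbbbbbbba, VV$)
  read b, top V: go to s5, push ε → (s5, ababbbbbbbba, V$)
  read a, top V: go to s0, push V → (s0, babbbbbbbba, V$)
  read b, top V: go to s1, push VV → (s1, abbbbbbbba, VV$)
  read a, top V: go to s1, push VV → (s1, bbbbbbbba, VVV$)
  read b, top V: go to s5, push VV → (s5, bbbbbbba, VVVV$)
  read b, top V: go to s2, push ε → (s2, bbbbbba, VVV$)
  ε-move, top V: go to s3, push VV → (s3, bbbbbba, VVVV$)
  read b, top V: go to s5, push ε → (s5, bbbbba, VVV$)
  read b, top V: go to s2, push ε → (s2, bbbba, VV$)
  ε-move, top V: go to s3, push VV → (s3, bbbba, VVV$)
  read b, top V: go to s5, push ε → (s5, bbba, VV$)
  read b, top V: go to s2, push ε → (s2, bba, V$)
  ε-move, top V: go to s3, push VV → (s3, bba, VV$)
  read b, top V: go to s5, push ε → (s5, ba, V$)
  read b, top V: go to s2, push ε → (s2, a, $)
  read a, top $: go to s2, push ε → (s2, ε, ε)
All input consumed and the stack is empty.

Accept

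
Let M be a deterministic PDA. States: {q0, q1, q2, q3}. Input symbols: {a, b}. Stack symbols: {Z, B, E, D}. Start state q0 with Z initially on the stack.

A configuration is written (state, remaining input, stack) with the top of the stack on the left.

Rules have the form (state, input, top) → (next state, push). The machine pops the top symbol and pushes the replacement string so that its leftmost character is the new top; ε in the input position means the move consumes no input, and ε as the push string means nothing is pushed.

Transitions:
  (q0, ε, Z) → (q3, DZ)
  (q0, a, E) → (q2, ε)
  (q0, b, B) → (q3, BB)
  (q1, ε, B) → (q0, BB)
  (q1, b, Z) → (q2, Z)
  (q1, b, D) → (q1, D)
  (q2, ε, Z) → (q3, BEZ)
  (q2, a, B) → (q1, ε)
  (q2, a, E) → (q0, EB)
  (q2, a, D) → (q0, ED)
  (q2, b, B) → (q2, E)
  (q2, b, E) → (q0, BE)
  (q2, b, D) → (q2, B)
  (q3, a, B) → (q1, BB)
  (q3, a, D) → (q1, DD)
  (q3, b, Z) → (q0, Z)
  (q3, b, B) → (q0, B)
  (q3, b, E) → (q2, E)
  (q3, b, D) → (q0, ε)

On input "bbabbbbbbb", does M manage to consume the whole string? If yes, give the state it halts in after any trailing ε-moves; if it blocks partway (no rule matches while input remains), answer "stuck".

q1

(q0, bbabbbbbbb, Z) ⊢ (q3, bbabbbbbbb, DZ) ⊢ (q0, babbbbbbb, Z) ⊢ (q3, babbbbbbb, DZ) ⊢ (q0, abbbbbbb, Z) ⊢ (q3, abbbbbbb, DZ) ⊢ (q1, bbbbbbb, DDZ) ⊢ (q1, bbbbbb, DDZ) ⊢ (q1, bbbbb, DDZ) ⊢ (q1, bbbb, DDZ) ⊢ (q1, bbb, DDZ) ⊢ (q1, bb, DDZ) ⊢ (q1, b, DDZ) ⊢ (q1, ε, DDZ)
All input consumed; M is in state q1.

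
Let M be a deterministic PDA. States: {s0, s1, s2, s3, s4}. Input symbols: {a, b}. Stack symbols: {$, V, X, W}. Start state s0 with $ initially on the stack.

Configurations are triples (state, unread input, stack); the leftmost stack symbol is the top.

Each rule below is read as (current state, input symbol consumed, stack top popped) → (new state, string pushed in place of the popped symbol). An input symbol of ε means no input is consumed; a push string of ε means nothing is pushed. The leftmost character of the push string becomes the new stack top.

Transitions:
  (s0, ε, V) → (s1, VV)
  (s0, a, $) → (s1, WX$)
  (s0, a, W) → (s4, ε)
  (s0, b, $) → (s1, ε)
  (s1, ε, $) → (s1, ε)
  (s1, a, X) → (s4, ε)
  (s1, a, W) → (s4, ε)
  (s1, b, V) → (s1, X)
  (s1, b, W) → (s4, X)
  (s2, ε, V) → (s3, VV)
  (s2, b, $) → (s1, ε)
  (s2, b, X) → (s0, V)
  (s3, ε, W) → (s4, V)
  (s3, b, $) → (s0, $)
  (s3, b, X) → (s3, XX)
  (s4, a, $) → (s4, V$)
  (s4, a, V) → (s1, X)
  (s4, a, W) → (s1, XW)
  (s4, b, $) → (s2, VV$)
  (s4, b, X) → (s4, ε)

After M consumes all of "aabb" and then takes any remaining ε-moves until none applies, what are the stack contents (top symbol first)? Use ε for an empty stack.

VVV$

(s0, aabb, $)
  read a, top $: go to s1, push WX$ → (s1, abb, WX$)
  read a, top W: go to s4, push ε → (s4, bb, X$)
  read b, top X: go to s4, push ε → (s4, b, $)
  read b, top $: go to s2, push VV$ → (s2, ε, VV$)
  ε-move, top V: go to s3, push VV → (s3, ε, VVV$)
All input consumed in state s3 with stack VVV$.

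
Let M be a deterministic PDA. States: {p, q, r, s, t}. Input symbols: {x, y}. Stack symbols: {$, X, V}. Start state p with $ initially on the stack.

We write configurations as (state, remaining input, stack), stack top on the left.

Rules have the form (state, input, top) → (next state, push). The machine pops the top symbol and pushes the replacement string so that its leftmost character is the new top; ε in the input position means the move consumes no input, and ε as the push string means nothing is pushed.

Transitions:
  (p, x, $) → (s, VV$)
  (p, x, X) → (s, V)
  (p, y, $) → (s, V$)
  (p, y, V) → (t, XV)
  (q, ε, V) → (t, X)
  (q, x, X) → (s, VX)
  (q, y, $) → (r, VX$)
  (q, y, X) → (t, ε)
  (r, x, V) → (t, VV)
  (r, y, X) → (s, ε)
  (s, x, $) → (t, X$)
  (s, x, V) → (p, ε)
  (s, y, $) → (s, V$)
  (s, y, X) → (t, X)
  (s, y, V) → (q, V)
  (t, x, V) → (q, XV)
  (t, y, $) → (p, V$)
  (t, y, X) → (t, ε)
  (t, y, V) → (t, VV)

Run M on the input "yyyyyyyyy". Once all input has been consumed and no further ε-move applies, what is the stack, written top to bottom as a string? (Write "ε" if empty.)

VVVV$

(p, yyyyyyyyy, $)
  read y, top $: go to s, push V$ → (s, yyyyyyyy, V$)
  read y, top V: go to q, push V → (q, yyyyyyy, V$)
  ε-move, top V: go to t, push X → (t, yyyyyyy, X$)
  read y, top X: go to t, push ε → (t, yyyyyy, $)
  read y, top $: go to p, push V$ → (p, yyyyy, V$)
  read y, top V: go to t, push XV → (t, yyyy, XV$)
  read y, top X: go to t, push ε → (t, yyy, V$)
  read y, top V: go to t, push VV → (t, yy, VV$)
  read y, top V: go to t, push VV → (t, y, VVV$)
  read y, top V: go to t, push VV → (t, ε, VVVV$)
All input consumed in state t with stack VVVV$.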